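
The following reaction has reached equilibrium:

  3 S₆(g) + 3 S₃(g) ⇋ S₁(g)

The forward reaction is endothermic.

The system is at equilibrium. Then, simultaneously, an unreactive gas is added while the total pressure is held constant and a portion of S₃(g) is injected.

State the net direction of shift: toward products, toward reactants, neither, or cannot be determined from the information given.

Adding inert gas at constant total pressure expands the volume and lowers every reacting partial pressure. With Δn_gas = 1 − 6 = -5, Q moves away from K toward the side with fewer gas moles, so the system shifts toward the side with more gas moles — to the left.
Adding S₃ (g), a reactant, drives the reaction to the right.
The individual effects push in opposite directions; without quantitative information the net direction cannot be determined.

cannot be determined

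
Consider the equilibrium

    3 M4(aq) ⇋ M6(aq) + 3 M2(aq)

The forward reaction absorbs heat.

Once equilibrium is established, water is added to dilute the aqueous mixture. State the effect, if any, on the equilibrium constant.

unchanged

The equilibrium constant depends only on temperature. This perturbation may move the position of equilibrium, but since T is unchanged, K itself is unchanged.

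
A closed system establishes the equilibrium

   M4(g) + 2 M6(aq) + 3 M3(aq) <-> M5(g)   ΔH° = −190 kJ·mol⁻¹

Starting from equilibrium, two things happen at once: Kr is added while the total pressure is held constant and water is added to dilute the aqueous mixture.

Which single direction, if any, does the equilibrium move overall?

Adding inert gas at constant total pressure expands the volume, scaling every reacting partial pressure by the same factor. Δn_gas = 1 − 1 = 0, so Q is unchanged — no shift.
Dilution lowers every aqueous concentration by the same factor. Δn_aq = 0 − 5 = -5, so the system shifts toward the side with more dissolved moles — to the left.
Only the nonzero effect(s) matter; the net shift is to the left.

left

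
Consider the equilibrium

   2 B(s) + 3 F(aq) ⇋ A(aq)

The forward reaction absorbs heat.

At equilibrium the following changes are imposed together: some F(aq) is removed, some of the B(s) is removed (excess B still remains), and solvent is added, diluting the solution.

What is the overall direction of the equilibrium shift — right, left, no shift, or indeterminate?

Removing F (aq), a reactant, drives the reaction to the left.
B is a pure solid; its activity is 1 regardless of amount, so Q is unaffected — no shift from this change.
Dilution lowers every aqueous concentration by the same factor. Δn_aq = 1 − 3 = -2, so the system shifts toward the side with more dissolved moles — to the left.
Only the nonzero effect(s) matter; the net shift is to the left.

left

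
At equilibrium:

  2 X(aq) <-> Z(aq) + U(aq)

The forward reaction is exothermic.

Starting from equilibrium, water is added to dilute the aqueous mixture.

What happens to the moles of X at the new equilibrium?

unchanged

Dilution scales every aqueous concentration by the same factor. Δn_aq = 2 − 2 = 0, so Q is unchanged — no shift.
No net shift occurs, so the amount of X is unchanged.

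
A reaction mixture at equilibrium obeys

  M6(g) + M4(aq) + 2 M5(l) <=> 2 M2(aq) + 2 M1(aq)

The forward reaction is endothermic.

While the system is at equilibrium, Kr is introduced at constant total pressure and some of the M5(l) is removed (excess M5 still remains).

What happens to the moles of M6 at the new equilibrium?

Adding inert gas at constant total pressure expands the volume and lowers every reacting partial pressure. With Δn_gas = 0 − 1 = -1, Q moves away from K toward the side with fewer gas moles, so the system shifts toward the side with more gas moles — to the left.
M5 is a pure liquid; its activity is 1 regardless of amount, so Q is unaffected — no shift from this change.
The net shift is to the left. M6 is a reactant, so its amount increases.

increases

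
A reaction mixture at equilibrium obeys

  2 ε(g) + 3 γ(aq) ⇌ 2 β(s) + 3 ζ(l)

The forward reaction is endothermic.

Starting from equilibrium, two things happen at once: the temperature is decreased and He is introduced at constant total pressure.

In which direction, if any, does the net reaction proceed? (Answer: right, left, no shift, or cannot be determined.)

The forward reaction is endothermic. Lowering T favours the exothermic direction — shift to the left.
Adding inert gas at constant total pressure expands the volume and lowers every reacting partial pressure. With Δn_gas = 0 − 2 = -2, Q moves away from K toward the side with fewer gas moles, so the system shifts toward the side with more gas moles — to the left.
All effects act in the same direction — net shift to the left.

left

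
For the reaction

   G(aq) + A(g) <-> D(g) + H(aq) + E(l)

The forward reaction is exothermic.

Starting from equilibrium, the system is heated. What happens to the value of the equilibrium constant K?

K depends on temperature via the van 't Hoff relation. The forward reaction is exothermic, so raising T decreases K.

decreases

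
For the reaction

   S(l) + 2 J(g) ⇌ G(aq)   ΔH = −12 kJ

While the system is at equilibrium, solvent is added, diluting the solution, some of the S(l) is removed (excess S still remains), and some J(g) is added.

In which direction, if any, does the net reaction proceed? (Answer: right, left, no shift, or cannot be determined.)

right

Dilution lowers every aqueous concentration by the same factor. Δn_aq = 1 − 0 = +1, so the system shifts toward the side with more dissolved moles — to the right.
S is a pure liquid; its activity is 1 regardless of amount, so Q is unaffected — no shift from this change.
Adding J (g), a reactant, drives the reaction to the right.
Only the nonzero effect(s) matter; the net shift is to the right.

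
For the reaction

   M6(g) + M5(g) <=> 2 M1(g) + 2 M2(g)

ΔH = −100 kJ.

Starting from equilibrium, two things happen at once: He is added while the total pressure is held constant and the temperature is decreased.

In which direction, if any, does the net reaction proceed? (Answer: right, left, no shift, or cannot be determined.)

Adding inert gas at constant total pressure expands the volume and lowers every reacting partial pressure. With Δn_gas = 4 − 2 = +2, Q moves away from K toward the side with fewer gas moles, so the system shifts toward the side with more gas moles — to the right.
The forward reaction is exothermic. Lowering T favours the exothermic direction — shift to the right.
All effects act in the same direction — net shift to the right.

right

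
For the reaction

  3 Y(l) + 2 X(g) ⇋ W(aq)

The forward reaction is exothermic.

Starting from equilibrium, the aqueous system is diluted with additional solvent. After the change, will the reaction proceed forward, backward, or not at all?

Dilution lowers every aqueous concentration by the same factor. Δn_aq = 1 − 0 = +1, so the system shifts toward the side with more dissolved moles — to the right.

right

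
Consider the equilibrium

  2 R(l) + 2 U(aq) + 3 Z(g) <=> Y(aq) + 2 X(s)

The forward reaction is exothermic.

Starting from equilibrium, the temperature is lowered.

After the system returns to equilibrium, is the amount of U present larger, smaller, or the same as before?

The forward reaction is exothermic. Lowering T favours the exothermic direction — shift to the right.
The net shift is to the right. U is a reactant, so its amount decreases.

decreases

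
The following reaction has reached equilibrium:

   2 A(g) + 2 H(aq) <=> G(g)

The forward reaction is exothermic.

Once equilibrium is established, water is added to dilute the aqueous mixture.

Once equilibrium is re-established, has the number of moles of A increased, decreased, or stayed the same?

increases

Dilution lowers every aqueous concentration by the same factor. Δn_aq = 0 − 2 = -2, so the system shifts toward the side with more dissolved moles — to the left.
The net shift is to the left. A is a reactant, so its amount increases.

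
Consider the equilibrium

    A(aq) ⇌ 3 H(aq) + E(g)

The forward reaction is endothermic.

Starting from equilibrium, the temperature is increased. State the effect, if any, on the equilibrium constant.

increases

K depends on temperature via the van 't Hoff relation. The forward reaction is endothermic, so raising T increases K.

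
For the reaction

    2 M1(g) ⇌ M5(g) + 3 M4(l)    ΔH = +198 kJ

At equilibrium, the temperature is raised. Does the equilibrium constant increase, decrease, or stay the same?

increases

K depends on temperature via the van 't Hoff relation. The forward reaction is endothermic, so raising T increases K.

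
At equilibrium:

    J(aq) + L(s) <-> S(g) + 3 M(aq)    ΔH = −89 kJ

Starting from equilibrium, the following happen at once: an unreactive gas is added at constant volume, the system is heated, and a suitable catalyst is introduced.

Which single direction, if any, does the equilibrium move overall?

At constant volume, adding an inert gas leaves every reacting species' partial pressure unchanged, so Q is unchanged — no shift from this change.
The forward reaction is exothermic. Raising T favours the endothermic direction — shift to the left.
A catalyst speeds both forward and reverse rates equally; it changes neither Q nor K — no shift from this change.
Only the nonzero effect(s) matter; the net shift is to the left.

left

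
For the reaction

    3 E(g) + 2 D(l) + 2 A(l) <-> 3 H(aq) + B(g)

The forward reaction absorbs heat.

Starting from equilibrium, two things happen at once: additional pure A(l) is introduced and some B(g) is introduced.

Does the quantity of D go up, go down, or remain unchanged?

A is a pure liquid; its activity is 1 regardless of amount, so Q is unaffected — no shift from this change.
Adding B (g), a product, drives the reaction to the left.
The net shift is to the left. D is a reactant, so its amount increases.

increases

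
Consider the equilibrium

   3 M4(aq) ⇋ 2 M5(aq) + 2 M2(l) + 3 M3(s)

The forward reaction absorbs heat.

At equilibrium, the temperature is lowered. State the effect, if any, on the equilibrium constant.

decreases

K depends on temperature via the van 't Hoff relation. The forward reaction is endothermic, so lowering T decreases K.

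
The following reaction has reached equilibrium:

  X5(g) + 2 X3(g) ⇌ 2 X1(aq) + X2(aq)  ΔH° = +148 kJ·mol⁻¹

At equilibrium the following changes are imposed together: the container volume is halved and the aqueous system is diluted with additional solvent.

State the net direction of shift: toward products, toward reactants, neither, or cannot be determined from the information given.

Gas moles: reactants 3, products 0 (Δn_gas = -3). Compression shifts the system toward the side with fewer moles of gas — to the right.
Dilution lowers every aqueous concentration by the same factor. Δn_aq = 3 − 0 = +3, so the system shifts toward the side with more dissolved moles — to the right.
All effects act in the same direction — net shift to the right.

right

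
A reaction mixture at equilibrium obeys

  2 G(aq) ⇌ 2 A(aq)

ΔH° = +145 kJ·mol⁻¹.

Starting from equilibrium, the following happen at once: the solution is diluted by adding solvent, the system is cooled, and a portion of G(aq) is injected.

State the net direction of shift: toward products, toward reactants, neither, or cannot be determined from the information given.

Dilution scales every aqueous concentration by the same factor. Δn_aq = 2 − 2 = 0, so Q is unchanged — no shift.
The forward reaction is endothermic. Lowering T favours the exothermic direction — shift to the left.
Adding G (aq), a reactant, drives the reaction to the right.
The individual effects push in opposite directions; without quantitative information the net direction cannot be determined.

cannot be determined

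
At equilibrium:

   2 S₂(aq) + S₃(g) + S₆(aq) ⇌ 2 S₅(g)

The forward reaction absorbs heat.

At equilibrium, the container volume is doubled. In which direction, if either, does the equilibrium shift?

Gas moles: reactants 1, products 2 (Δn_gas = +1). Expansion shifts the system toward the side with more moles of gas — to the right.

right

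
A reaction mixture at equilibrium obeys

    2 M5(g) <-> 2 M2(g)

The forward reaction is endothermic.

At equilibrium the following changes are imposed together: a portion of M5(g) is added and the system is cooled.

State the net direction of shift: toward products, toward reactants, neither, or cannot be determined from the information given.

cannot be determined

Adding M5 (g), a reactant, drives the reaction to the right.
The forward reaction is endothermic. Lowering T favours the exothermic direction — shift to the left.
The individual effects push in opposite directions; without quantitative information the net direction cannot be determined.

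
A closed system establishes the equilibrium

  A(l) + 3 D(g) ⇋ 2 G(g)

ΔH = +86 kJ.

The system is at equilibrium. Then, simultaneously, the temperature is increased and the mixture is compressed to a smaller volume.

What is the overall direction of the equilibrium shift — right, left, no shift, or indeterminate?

right

The forward reaction is endothermic. Raising T favours the endothermic direction — shift to the right.
Gas moles: reactants 3, products 2 (Δn_gas = -1). Compression shifts the system toward the side with fewer moles of gas — to the right.
All effects act in the same direction — net shift to the right.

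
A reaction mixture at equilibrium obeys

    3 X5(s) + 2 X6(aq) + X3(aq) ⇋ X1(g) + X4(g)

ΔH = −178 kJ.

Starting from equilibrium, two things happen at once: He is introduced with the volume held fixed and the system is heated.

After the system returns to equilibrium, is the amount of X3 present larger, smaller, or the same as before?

At constant volume, adding an inert gas leaves every reacting species' partial pressure unchanged, so Q is unchanged — no shift from this change.
The forward reaction is exothermic. Raising T favours the endothermic direction — shift to the left.
The net shift is to the left. X3 is a reactant, so its amount increases.

increases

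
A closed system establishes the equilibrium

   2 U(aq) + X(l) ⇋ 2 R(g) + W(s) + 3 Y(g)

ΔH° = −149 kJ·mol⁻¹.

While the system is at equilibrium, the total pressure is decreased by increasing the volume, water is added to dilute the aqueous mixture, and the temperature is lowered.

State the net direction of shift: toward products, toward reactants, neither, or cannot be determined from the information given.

Gas moles: reactants 0, products 5 (Δn_gas = +5). Expansion shifts the system toward the side with more moles of gas — to the right.
Dilution lowers every aqueous concentration by the same factor. Δn_aq = 0 − 2 = -2, so the system shifts toward the side with more dissolved moles — to the left.
The forward reaction is exothermic. Lowering T favours the exothermic direction — shift to the right.
The individual effects push in opposite directions; without quantitative information the net direction cannot be determined.

cannot be determined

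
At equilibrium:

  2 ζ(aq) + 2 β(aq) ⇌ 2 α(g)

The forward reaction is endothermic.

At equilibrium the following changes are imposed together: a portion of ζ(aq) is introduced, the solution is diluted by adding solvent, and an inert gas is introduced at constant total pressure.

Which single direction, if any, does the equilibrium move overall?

cannot be determined

Adding ζ (aq), a reactant, drives the reaction to the right.
Dilution lowers every aqueous concentration by the same factor. Δn_aq = 0 − 4 = -4, so the system shifts toward the side with more dissolved moles — to the left.
Adding inert gas at constant total pressure expands the volume and lowers every reacting partial pressure. With Δn_gas = 2 − 0 = +2, Q moves away from K toward the side with fewer gas moles, so the system shifts toward the side with more gas moles — to the right.
The individual effects push in opposite directions; without quantitative information the net direction cannot be determined.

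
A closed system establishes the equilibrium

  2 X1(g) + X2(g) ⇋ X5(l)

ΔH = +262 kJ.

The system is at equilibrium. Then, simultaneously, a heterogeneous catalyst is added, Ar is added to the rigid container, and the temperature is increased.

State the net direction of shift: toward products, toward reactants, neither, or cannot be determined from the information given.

A catalyst speeds both forward and reverse rates equally; it changes neither Q nor K — no shift from this change.
At constant volume, adding an inert gas leaves every reacting species' partial pressure unchanged, so Q is unchanged — no shift from this change.
The forward reaction is endothermic. Raising T favours the endothermic direction — shift to the right.
Only the nonzero effect(s) matter; the net shift is to the right.

right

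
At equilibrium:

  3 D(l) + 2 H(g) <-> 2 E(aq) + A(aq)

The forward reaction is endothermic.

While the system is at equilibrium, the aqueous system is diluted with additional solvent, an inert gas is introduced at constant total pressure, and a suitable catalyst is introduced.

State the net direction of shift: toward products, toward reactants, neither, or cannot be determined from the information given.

Dilution lowers every aqueous concentration by the same factor. Δn_aq = 3 − 0 = +3, so the system shifts toward the side with more dissolved moles — to the right.
Adding inert gas at constant total pressure expands the volume and lowers every reacting partial pressure. With Δn_gas = 0 − 2 = -2, Q moves away from K toward the side with fewer gas moles, so the system shifts toward the side with more gas moles — to the left.
A catalyst speeds both forward and reverse rates equally; it changes neither Q nor K — no shift from this change.
The individual effects push in opposite directions; without quantitative information the net direction cannot be determined.

cannot be determined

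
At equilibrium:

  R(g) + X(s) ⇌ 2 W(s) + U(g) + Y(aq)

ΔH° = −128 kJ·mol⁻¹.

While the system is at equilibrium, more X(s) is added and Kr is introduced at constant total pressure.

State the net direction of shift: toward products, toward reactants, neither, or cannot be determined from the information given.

no shift

X is a pure solid; its activity is 1 regardless of amount, so Q is unaffected — no shift from this change.
Adding inert gas at constant total pressure expands the volume, scaling every reacting partial pressure by the same factor. Δn_gas = 1 − 1 = 0, so Q is unchanged — no shift.
None of the changes alters Q relative to K, so there is no net shift.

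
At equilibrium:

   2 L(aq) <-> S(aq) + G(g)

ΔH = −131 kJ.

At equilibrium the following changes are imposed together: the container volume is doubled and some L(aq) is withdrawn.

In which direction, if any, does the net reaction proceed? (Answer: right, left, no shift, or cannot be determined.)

Gas moles: reactants 0, products 1 (Δn_gas = +1). Expansion shifts the system toward the side with more moles of gas — to the right.
Removing L (aq), a reactant, drives the reaction to the left.
The individual effects push in opposite directions; without quantitative information the net direction cannot be determined.

cannot be determined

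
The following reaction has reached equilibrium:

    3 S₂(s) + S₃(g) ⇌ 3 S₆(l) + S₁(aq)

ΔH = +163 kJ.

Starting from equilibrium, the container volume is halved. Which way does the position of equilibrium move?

Gas moles: reactants 1, products 0 (Δn_gas = -1). Compression shifts the system toward the side with fewer moles of gas — to the right.

right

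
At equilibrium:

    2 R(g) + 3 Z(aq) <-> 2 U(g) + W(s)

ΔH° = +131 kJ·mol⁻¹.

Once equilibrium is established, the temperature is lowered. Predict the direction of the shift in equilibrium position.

left

The forward reaction is endothermic. Lowering T favours the exothermic direction — shift to the left.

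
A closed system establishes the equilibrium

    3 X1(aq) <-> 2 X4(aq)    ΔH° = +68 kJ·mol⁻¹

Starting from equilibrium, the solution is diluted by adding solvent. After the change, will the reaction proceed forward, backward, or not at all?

Dilution lowers every aqueous concentration by the same factor. Δn_aq = 2 − 3 = -1, so the system shifts toward the side with more dissolved moles — to the left.

left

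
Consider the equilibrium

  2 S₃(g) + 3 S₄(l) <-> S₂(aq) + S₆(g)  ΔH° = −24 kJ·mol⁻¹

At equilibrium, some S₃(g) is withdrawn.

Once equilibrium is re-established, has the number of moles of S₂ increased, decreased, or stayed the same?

decreases

Removing S₃ (g), a reactant, drives the reaction to the left.
The net shift is to the left. S₂ is a product, so its amount decreases.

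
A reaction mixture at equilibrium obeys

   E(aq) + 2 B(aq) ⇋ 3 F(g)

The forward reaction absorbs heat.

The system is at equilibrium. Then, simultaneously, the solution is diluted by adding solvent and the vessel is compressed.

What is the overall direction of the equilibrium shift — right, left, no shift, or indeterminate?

Dilution lowers every aqueous concentration by the same factor. Δn_aq = 0 − 3 = -3, so the system shifts toward the side with more dissolved moles — to the left.
Gas moles: reactants 0, products 3 (Δn_gas = +3). Compression shifts the system toward the side with fewer moles of gas — to the left.
All effects act in the same direction — net shift to the left.

left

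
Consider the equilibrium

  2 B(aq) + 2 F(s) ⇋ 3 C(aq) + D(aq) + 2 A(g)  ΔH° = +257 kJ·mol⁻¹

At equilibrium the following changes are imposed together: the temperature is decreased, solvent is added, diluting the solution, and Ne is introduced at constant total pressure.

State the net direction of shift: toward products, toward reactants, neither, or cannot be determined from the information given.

cannot be determined

The forward reaction is endothermic. Lowering T favours the exothermic direction — shift to the left.
Dilution lowers every aqueous concentration by the same factor. Δn_aq = 4 − 2 = +2, so the system shifts toward the side with more dissolved moles — to the right.
Adding inert gas at constant total pressure expands the volume and lowers every reacting partial pressure. With Δn_gas = 2 − 0 = +2, Q moves away from K toward the side with fewer gas moles, so the system shifts toward the side with more gas moles — to the right.
The individual effects push in opposite directions; without quantitative information the net direction cannot be determined.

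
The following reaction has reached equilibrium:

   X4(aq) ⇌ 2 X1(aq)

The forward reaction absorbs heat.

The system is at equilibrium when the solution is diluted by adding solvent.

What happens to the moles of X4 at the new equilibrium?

decreases

Dilution lowers every aqueous concentration by the same factor. Δn_aq = 2 − 1 = +1, so the system shifts toward the side with more dissolved moles — to the right.
The net shift is to the right. X4 is a reactant, so its amount decreases.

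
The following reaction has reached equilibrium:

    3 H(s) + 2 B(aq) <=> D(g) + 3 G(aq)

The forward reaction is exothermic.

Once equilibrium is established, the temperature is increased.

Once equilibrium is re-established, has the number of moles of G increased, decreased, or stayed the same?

decreases

The forward reaction is exothermic. Raising T favours the endothermic direction — shift to the left.
The net shift is to the left. G is a product, so its amount decreases.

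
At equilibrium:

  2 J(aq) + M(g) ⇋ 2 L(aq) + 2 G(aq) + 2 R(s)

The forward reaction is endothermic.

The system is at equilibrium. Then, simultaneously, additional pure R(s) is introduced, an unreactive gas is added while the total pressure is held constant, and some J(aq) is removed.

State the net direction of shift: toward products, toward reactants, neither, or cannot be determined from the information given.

R is a pure solid; its activity is 1 regardless of amount, so Q is unaffected — no shift from this change.
Adding inert gas at constant total pressure expands the volume and lowers every reacting partial pressure. With Δn_gas = 0 − 1 = -1, Q moves away from K toward the side with fewer gas moles, so the system shifts toward the side with more gas moles — to the left.
Removing J (aq), a reactant, drives the reaction to the left.
Only the nonzero effect(s) matter; the net shift is to the left.

left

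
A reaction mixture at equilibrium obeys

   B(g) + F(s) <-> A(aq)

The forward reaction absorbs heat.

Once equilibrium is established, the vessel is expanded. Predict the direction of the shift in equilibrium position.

Gas moles: reactants 1, products 0 (Δn_gas = -1). Expansion shifts the system toward the side with more moles of gas — to the left.

left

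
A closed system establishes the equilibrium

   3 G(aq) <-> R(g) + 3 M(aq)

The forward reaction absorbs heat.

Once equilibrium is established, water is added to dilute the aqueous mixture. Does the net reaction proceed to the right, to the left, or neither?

no shift

Dilution scales every aqueous concentration by the same factor. Δn_aq = 3 − 3 = 0, so Q is unchanged — no shift.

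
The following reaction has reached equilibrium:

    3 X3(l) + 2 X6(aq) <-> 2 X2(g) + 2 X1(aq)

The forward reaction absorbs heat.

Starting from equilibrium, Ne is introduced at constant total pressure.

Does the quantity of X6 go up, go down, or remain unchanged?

Adding inert gas at constant total pressure expands the volume and lowers every reacting partial pressure. With Δn_gas = 2 − 0 = +2, Q moves away from K toward the side with fewer gas moles, so the system shifts toward the side with more gas moles — to the right.
The net shift is to the right. X6 is a reactant, so its amount decreases.

decreases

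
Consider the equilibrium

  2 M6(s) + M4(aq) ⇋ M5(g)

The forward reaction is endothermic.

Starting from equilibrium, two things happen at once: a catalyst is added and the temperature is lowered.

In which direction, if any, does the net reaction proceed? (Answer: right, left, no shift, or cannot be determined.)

left

A catalyst speeds both forward and reverse rates equally; it changes neither Q nor K — no shift from this change.
The forward reaction is endothermic. Lowering T favours the exothermic direction — shift to the left.
Only the nonzero effect(s) matter; the net shift is to the left.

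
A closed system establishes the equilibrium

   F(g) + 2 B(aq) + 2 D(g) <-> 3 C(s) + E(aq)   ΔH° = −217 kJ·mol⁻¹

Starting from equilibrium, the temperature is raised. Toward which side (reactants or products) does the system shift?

left

The forward reaction is exothermic. Raising T favours the endothermic direction — shift to the left.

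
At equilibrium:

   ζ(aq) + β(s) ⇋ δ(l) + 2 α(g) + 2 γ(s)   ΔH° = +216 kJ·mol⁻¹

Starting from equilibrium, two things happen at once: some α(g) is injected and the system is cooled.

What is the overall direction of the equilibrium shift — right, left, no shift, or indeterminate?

left

Adding α (g), a product, drives the reaction to the left.
The forward reaction is endothermic. Lowering T favours the exothermic direction — shift to the left.
All effects act in the same direction — net shift to the left.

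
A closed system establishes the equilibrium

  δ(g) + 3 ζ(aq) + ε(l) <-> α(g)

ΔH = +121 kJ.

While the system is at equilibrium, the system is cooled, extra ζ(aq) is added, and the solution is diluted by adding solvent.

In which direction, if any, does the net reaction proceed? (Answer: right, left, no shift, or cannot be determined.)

cannot be determined

The forward reaction is endothermic. Lowering T favours the exothermic direction — shift to the left.
Adding ζ (aq), a reactant, drives the reaction to the right.
Dilution lowers every aqueous concentration by the same factor. Δn_aq = 0 − 3 = -3, so the system shifts toward the side with more dissolved moles — to the left.
The individual effects push in opposite directions; without quantitative information the net direction cannot be determined.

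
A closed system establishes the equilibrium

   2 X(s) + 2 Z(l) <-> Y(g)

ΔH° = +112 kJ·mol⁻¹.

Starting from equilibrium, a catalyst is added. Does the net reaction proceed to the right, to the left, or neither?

A catalyst speeds both forward and reverse rates equally; it changes neither Q nor K — no shift from this change.

no shift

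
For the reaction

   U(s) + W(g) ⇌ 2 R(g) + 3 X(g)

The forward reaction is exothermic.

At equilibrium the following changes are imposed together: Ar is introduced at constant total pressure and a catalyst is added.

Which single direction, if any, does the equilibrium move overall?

Adding inert gas at constant total pressure expands the volume and lowers every reacting partial pressure. With Δn_gas = 5 − 1 = +4, Q moves away from K toward the side with fewer gas moles, so the system shifts toward the side with more gas moles — to the right.
A catalyst speeds both forward and reverse rates equally; it changes neither Q nor K — no shift from this change.
Only the nonzero effect(s) matter; the net shift is to the right.

right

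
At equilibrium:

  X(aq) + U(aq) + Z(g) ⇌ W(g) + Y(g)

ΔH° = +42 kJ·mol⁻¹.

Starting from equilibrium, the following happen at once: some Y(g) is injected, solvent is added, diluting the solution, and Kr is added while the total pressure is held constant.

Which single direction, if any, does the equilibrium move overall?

cannot be determined

Adding Y (g), a product, drives the reaction to the left.
Dilution lowers every aqueous concentration by the same factor. Δn_aq = 0 − 2 = -2, so the system shifts toward the side with more dissolved moles — to the left.
Adding inert gas at constant total pressure expands the volume and lowers every reacting partial pressure. With Δn_gas = 2 − 1 = +1, Q moves away from K toward the side with fewer gas moles, so the system shifts toward the side with more gas moles — to the right.
The individual effects push in opposite directions; without quantitative information the net direction cannot be determined.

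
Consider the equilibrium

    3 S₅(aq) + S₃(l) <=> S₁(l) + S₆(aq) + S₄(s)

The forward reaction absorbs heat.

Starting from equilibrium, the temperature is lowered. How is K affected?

decreases

K depends on temperature via the van 't Hoff relation. The forward reaction is endothermic, so lowering T decreases K.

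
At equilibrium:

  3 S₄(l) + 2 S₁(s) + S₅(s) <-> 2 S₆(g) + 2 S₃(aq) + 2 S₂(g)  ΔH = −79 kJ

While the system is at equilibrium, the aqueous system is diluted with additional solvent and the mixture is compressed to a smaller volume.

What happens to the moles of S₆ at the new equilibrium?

cannot be determined

Dilution lowers every aqueous concentration by the same factor. Δn_aq = 2 − 0 = +2, so the system shifts toward the side with more dissolved moles — to the right.
Gas moles: reactants 0, products 4 (Δn_gas = +4). Compression shifts the system toward the side with fewer moles of gas — to the left.
The two effects oppose each other, so the net shift — and hence the change in S₆ — cannot be determined from the given information.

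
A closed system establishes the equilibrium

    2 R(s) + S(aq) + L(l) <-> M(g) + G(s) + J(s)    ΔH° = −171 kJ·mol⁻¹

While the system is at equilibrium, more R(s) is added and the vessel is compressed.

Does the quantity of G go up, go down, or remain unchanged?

decreases

R is a pure solid; its activity is 1 regardless of amount, so Q is unaffected — no shift from this change.
Gas moles: reactants 0, products 1 (Δn_gas = +1). Compression shifts the system toward the side with fewer moles of gas — to the left.
The net shift is to the left. G is a product, so its amount decreases.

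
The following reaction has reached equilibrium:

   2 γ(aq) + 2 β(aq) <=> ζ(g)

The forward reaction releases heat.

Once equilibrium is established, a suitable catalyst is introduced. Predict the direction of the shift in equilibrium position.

A catalyst speeds both forward and reverse rates equally; it changes neither Q nor K — no shift from this change.

no shift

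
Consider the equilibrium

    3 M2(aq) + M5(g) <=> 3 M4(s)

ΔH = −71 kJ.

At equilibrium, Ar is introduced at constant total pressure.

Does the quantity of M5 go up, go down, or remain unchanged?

increases

Adding inert gas at constant total pressure expands the volume and lowers every reacting partial pressure. With Δn_gas = 0 − 1 = -1, Q moves away from K toward the side with fewer gas moles, so the system shifts toward the side with more gas moles — to the left.
The net shift is to the left. M5 is a reactant, so its amount increases.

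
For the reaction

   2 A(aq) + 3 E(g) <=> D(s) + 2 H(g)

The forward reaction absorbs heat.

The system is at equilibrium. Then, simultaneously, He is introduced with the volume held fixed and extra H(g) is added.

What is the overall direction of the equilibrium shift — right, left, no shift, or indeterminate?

left

At constant volume, adding an inert gas leaves every reacting species' partial pressure unchanged, so Q is unchanged — no shift from this change.
Adding H (g), a product, drives the reaction to the left.
Only the nonzero effect(s) matter; the net shift is to the left.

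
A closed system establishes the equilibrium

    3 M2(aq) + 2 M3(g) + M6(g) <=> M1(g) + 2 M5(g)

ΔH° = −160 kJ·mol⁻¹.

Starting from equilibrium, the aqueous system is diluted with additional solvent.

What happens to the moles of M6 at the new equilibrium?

Dilution lowers every aqueous concentration by the same factor. Δn_aq = 0 − 3 = -3, so the system shifts toward the side with more dissolved moles — to the left.
The net shift is to the left. M6 is a reactant, so its amount increases.

increases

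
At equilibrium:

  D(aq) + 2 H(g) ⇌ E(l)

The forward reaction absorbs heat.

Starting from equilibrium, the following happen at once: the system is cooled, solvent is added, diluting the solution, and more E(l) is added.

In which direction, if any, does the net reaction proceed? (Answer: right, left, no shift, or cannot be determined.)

The forward reaction is endothermic. Lowering T favours the exothermic direction — shift to the left.
Dilution lowers every aqueous concentration by the same factor. Δn_aq = 0 − 1 = -1, so the system shifts toward the side with more dissolved moles — to the left.
E is a pure liquid; its activity is 1 regardless of amount, so Q is unaffected — no shift from this change.
Only the nonzero effect(s) matter; the net shift is to the left.

left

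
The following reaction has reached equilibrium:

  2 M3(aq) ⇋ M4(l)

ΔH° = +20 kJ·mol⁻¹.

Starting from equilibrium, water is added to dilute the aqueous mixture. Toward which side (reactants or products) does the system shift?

Dilution lowers every aqueous concentration by the same factor. Δn_aq = 0 − 2 = -2, so the system shifts toward the side with more dissolved moles — to the left.

left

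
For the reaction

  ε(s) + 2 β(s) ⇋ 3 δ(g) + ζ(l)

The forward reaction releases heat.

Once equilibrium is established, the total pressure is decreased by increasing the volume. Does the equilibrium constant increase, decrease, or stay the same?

unchanged

The equilibrium constant depends only on temperature. This perturbation may move the position of equilibrium, but since T is unchanged, K itself is unchanged.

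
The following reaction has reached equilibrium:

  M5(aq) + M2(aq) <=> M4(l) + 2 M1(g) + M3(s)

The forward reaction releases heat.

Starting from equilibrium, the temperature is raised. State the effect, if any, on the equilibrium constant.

K depends on temperature via the van 't Hoff relation. The forward reaction is exothermic, so raising T decreases K.

decreases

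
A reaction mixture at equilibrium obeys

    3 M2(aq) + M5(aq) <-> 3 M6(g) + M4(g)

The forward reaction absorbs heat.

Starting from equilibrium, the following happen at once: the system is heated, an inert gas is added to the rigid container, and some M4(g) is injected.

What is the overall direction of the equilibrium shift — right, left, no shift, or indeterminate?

cannot be determined

The forward reaction is endothermic. Raising T favours the endothermic direction — shift to the right.
At constant volume, adding an inert gas leaves every reacting species' partial pressure unchanged, so Q is unchanged — no shift from this change.
Adding M4 (g), a product, drives the reaction to the left.
The individual effects push in opposite directions; without quantitative information the net direction cannot be determined.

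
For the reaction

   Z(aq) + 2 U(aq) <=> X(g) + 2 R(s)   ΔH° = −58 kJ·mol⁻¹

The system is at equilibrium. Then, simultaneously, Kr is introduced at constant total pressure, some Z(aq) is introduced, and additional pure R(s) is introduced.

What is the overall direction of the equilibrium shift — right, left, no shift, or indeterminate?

Adding inert gas at constant total pressure expands the volume and lowers every reacting partial pressure. With Δn_gas = 1 − 0 = +1, Q moves away from K toward the side with fewer gas moles, so the system shifts toward the side with more gas moles — to the right.
Adding Z (aq), a reactant, drives the reaction to the right.
R is a pure solid; its activity is 1 regardless of amount, so Q is unaffected — no shift from this change.
Only the nonzero effect(s) matter; the net shift is to the right.

right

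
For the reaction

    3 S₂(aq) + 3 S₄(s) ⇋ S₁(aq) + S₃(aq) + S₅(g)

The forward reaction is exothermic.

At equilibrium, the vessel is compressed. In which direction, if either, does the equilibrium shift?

Gas moles: reactants 0, products 1 (Δn_gas = +1). Compression shifts the system toward the side with fewer moles of gas — to the left.

left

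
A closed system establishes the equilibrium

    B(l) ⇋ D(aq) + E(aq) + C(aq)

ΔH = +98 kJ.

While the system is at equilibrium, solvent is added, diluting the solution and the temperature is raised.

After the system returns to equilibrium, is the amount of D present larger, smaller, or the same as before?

Dilution lowers every aqueous concentration by the same factor. Δn_aq = 3 − 0 = +3, so the system shifts toward the side with more dissolved moles — to the right.
The forward reaction is endothermic. Raising T favours the endothermic direction — shift to the right.
The net shift is to the right. D is a product, so its amount increases.

increases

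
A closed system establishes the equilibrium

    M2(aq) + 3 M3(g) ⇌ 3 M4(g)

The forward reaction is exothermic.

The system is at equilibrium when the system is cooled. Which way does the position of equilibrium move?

right

The forward reaction is exothermic. Lowering T favours the exothermic direction — shift to the right.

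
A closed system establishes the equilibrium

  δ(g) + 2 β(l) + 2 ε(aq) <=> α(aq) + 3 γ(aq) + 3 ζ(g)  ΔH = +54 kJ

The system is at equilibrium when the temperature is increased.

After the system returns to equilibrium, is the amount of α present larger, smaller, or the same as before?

The forward reaction is endothermic. Raising T favours the endothermic direction — shift to the right.
The net shift is to the right. α is a product, so its amount increases.

increases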